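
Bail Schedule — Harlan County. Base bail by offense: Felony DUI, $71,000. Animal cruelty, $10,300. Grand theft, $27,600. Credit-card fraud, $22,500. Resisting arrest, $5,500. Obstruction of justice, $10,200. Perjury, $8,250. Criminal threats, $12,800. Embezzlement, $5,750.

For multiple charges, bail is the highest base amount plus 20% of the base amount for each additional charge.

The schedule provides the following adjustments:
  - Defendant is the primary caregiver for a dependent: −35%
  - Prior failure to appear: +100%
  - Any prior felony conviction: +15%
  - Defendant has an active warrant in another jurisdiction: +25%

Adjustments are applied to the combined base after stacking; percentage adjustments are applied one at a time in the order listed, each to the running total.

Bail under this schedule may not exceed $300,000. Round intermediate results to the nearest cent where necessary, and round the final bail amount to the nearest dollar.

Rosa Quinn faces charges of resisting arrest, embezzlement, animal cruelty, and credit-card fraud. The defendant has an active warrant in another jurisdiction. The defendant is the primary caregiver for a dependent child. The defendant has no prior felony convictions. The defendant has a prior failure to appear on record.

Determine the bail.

$43,566

Base amounts from the schedule: resisting arrest $5,500; embezzlement $5,750; animal cruelty $10,300; credit-card fraud $22,500.
Stacking rule: highest base plus 20% of each additional charge. Highest is credit-card fraud at $22,500. Additional: $5,500 × 20% = $1,100; $5,750 × 20% = $1,150; $10,300 × 20% = $2,060. Combined base = $22,500 + $4,310 = $26,810.
Defendant is the primary caregiver for a dependent (−35%): $26,810 × 0.65 = $17,426.50.
Prior failure to appear (+100%): $17,426.50 × 2 = $34,853.
Defendant has an active warrant in another jurisdiction (+25%): $34,853 × 1.25 = $43,566.25.
$43,566.25 is within the $300,000 maximum.
Rounded to the nearest dollar: $43,566.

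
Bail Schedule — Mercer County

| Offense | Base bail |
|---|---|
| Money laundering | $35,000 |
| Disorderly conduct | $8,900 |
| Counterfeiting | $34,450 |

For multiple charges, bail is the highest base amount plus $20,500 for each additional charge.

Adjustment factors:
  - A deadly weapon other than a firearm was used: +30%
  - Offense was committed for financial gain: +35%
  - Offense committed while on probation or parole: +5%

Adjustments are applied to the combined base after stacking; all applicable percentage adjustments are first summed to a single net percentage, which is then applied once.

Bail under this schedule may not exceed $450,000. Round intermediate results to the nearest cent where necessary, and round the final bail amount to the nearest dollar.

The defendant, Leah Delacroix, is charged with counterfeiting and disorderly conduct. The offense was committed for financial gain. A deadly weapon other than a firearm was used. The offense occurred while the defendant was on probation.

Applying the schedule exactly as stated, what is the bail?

Base amounts from the schedule: counterfeiting $34,450; disorderly conduct $8,900.
Stacking rule: highest base plus $20,500 per additional charge. Highest is counterfeiting at $34,450; 1 additional charge → +$20,500. Combined base = $54,950.
Net percentage adjustment: +30% +35% +5% = +70%. $54,950 × 1.7 = $93,415.
$93,415 is within the $450,000 maximum.

$93,415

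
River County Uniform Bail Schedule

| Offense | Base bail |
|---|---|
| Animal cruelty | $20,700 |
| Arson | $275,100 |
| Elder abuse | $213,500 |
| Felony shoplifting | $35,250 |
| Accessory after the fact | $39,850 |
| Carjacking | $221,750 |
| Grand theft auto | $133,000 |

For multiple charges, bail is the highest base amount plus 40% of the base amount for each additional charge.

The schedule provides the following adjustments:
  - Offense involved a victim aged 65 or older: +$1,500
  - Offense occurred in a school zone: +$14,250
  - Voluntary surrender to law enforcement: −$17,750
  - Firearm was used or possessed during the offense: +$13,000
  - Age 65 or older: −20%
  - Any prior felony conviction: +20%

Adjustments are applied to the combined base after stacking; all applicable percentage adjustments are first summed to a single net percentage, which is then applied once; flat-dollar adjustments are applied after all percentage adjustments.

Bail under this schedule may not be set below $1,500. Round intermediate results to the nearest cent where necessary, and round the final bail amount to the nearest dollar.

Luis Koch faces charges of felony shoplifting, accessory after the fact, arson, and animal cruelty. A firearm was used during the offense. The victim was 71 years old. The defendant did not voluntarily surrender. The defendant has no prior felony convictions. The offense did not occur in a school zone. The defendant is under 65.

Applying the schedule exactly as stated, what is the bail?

$327,920

Base amounts from the schedule: felony shoplifting $35,250; accessory after the fact $39,850; arson $275,100; animal cruelty $20,700.
Stacking rule: highest base plus 40% of each additional charge. Highest is arson at $275,100. Additional: $35,250 × 40% = $14,100; $39,850 × 40% = $15,940; $20,700 × 40% = $8,280. Combined base = $275,100 + $38,320 = $313,420.
Offense involved a victim aged 65 or older (+$1,500 flat): $313,420 + $1,500 = $314,920.
Firearm was used or possessed during the offense (+$13,000 flat): $314,920 + $13,000 = $327,920.
$327,920 is at or above the $1,500 minimum.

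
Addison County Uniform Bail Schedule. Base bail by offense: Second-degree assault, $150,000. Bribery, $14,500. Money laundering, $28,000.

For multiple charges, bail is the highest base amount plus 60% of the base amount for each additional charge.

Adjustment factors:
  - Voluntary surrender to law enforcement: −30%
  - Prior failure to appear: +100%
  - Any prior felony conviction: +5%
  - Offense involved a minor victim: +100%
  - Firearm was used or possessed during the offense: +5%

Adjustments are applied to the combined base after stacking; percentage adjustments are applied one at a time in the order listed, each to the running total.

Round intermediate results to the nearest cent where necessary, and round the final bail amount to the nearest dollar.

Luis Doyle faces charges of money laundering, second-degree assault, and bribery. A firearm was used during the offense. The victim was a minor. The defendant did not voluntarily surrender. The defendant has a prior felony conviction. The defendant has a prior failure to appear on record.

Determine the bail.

$773,955

Base amounts from the schedule: money laundering $28,000; second-degree assault $150,000; bribery $14,500.
Stacking rule: highest base plus 60% of each additional charge. Highest is second-degree assault at $150,000. Additional: $28,000 × 60% = $16,800; $14,500 × 60% = $8,700. Combined base = $150,000 + $25,500 = $175,500.
Prior failure to appear (+100%): $175,500 × 2 = $351,000.
Any prior felony conviction (+5%): $351,000 × 1.05 = $368,550.
Offense involved a minor victim (+100%): $368,550 × 2 = $737,100.
Firearm was used or possessed during the offense (+5%): $737,100 × 1.05 = $773,955.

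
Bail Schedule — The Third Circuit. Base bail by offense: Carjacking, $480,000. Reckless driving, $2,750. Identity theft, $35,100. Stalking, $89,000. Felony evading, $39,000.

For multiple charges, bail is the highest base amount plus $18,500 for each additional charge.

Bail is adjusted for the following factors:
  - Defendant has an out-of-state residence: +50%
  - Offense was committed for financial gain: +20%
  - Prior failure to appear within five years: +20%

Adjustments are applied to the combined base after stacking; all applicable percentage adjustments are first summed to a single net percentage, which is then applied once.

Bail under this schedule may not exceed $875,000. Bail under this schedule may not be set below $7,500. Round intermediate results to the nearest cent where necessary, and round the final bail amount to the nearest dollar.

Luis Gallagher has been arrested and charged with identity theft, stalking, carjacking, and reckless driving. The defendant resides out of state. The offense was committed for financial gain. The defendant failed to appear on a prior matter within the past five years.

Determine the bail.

Base amounts from the schedule: identity theft $35,100; stalking $89,000; carjacking $480,000; reckless driving $2,750.
Stacking rule: highest base plus $18,500 per additional charge. Highest is carjacking at $480,000; 3 additional charges → +$55,500. Combined base = $535,500.
Net percentage adjustment: +50% +20% +20% = +90%. $535,500 × 1.9 = $1,017,450.
Result $1,017,450 exceeds the maximum of $875,000; bail is capped at $875,000.
$875,000 is at or above the $7,500 minimum.

$875,000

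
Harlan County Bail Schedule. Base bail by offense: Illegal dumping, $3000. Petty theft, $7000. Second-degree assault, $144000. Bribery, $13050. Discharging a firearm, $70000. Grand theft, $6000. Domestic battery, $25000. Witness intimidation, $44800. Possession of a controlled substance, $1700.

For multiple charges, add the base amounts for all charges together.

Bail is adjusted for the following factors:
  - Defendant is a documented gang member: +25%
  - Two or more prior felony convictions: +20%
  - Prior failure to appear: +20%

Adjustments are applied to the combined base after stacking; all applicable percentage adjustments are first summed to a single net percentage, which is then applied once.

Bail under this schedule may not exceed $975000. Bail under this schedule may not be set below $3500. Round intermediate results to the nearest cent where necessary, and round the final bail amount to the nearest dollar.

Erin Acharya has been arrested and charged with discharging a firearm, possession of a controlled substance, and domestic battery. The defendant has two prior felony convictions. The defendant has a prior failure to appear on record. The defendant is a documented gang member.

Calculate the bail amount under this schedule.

Base amounts from the schedule: discharging a firearm $70000; possession of a controlled substance $1700; domestic battery $25000.
Stacking rule: sum of all bases. $70000 + $1700 + $25000 = $96700.
Net percentage adjustment: +25% +20% +20% = +65%. $96700 × 1.65 = $159555.
$159555 is within the $975000 maximum.
$159555 is at or above the $3500 minimum.

$159555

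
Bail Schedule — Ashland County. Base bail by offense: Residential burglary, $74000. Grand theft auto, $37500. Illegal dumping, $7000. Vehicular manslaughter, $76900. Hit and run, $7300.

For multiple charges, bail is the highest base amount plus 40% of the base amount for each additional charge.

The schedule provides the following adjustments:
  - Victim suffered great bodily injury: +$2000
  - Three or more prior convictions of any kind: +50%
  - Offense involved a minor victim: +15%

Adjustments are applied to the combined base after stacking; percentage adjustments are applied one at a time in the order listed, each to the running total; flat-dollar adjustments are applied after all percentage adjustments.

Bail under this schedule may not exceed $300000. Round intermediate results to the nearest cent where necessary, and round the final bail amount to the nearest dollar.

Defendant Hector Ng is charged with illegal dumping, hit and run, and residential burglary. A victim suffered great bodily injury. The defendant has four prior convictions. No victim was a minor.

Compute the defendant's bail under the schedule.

Base amounts from the schedule: illegal dumping $7000; hit and run $7300; residential burglary $74000.
Stacking rule: highest base plus 40% of each additional charge. Highest is residential burglary at $74000. Additional: $7000 × 40% = $2800; $7300 × 40% = $2920. Combined base = $74000 + $5720 = $79720.
Three or more prior convictions of any kind (+50%): $79720 × 1.5 = $119580.
Victim suffered great bodily injury (+$2000 flat): $119580 + $2000 = $121580.
$121580 is within the $300000 maximum.

$121580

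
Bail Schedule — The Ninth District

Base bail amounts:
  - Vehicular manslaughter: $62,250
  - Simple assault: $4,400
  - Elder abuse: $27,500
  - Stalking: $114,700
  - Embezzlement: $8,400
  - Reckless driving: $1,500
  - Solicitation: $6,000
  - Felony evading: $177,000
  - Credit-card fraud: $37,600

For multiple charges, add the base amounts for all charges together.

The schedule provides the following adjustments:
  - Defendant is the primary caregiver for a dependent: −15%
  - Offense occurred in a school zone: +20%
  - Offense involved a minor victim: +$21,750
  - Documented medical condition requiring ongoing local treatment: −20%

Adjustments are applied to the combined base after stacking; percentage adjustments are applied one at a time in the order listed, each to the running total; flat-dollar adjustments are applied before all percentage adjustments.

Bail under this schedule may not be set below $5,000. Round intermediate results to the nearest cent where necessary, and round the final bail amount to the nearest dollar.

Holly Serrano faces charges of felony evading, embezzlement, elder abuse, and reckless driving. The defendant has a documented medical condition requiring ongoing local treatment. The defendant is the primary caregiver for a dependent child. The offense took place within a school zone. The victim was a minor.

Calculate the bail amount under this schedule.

Base amounts from the schedule: felony evading $177,000; embezzlement $8,400; elder abuse $27,500; reckless driving $1,500.
Stacking rule: sum of all bases. $177,000 + $8,400 + $27,500 + $1,500 = $214,400.
Offense involved a minor victim (+$21,750 flat): $214,400 + $21,750 = $236,150.
Defendant is the primary caregiver for a dependent (−15%): $236,150 × 0.85 = $200,727.50.
Offense occurred in a school zone (+20%): $200,727.50 × 1.2 = $240,873.
Documented medical condition requiring ongoing local treatment (−20%): $240,873 × 0.8 = $192,698.40.
$192,698.40 is at or above the $5,000 minimum.
Rounded to the nearest dollar: $192,698.

$192,698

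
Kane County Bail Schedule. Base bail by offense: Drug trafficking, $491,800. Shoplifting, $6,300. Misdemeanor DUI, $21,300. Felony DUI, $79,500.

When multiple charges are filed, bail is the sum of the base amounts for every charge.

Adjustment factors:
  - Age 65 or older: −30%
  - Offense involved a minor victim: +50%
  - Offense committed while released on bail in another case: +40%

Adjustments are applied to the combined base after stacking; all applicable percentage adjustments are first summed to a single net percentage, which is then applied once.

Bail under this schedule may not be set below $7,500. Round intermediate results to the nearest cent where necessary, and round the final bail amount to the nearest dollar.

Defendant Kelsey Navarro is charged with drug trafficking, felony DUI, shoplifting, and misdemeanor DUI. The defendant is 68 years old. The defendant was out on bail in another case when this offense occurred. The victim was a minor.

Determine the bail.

Base amounts from the schedule: drug trafficking $491,800; felony DUI $79,500; shoplifting $6,300; misdemeanor DUI $21,300.
Stacking rule: sum of all bases. $491,800 + $79,500 + $6,300 + $21,300 = $598,900.
Net percentage adjustment: −30% +50% +40% = +60%. $598,900 × 1.6 = $958,240.
$958,240 is at or above the $7,500 minimum.

$958,240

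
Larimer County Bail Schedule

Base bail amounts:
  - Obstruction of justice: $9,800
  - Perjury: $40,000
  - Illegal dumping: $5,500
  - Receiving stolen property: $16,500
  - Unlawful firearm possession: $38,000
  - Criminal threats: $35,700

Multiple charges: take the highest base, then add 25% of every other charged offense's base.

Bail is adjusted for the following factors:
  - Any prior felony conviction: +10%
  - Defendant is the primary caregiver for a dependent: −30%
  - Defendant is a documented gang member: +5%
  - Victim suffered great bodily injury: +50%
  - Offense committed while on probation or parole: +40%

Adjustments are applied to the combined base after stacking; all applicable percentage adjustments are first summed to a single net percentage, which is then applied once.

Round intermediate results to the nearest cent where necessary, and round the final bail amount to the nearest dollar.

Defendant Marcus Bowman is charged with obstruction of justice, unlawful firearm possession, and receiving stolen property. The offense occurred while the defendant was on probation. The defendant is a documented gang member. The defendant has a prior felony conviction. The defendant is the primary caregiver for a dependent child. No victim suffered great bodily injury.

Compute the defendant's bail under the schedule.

Base amounts from the schedule: obstruction of justice $9,800; unlawful firearm possession $38,000; receiving stolen property $16,500.
Stacking rule: highest base plus 25% of each additional charge. Highest is unlawful firearm possession at $38,000. Additional: $9,800 × 25% = $2,450; $16,500 × 25% = $4,125. Combined base = $38,000 + $6,575 = $44,575.
Net percentage adjustment: +10% −30% +5% +40% = +25%. $44,575 × 1.25 = $55,718.75.
Rounded to the nearest dollar: $55,719.

$55,719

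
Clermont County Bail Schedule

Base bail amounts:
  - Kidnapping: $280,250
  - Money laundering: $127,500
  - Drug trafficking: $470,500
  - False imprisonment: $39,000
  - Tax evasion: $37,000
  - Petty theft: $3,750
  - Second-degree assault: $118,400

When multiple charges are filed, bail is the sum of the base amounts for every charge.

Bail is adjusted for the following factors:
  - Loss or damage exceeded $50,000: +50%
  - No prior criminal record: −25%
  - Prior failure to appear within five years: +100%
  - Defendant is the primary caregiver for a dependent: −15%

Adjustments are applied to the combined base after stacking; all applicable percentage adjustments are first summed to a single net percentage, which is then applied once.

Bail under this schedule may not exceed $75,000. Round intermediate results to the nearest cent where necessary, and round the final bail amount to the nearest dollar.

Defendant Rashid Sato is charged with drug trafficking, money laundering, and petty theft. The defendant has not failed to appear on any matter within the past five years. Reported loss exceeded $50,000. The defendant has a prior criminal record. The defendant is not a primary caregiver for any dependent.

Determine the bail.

$75,000

Base amounts from the schedule: drug trafficking $470,500; money laundering $127,500; petty theft $3,750.
Stacking rule: sum of all bases. $470,500 + $127,500 + $3,750 = $601,750.
Loss or damage exceeded $50,000 (+50%): $601,750 × 1.5 = $902,625.
Result $902,625 exceeds the maximum of $75,000; bail is capped at $75,000.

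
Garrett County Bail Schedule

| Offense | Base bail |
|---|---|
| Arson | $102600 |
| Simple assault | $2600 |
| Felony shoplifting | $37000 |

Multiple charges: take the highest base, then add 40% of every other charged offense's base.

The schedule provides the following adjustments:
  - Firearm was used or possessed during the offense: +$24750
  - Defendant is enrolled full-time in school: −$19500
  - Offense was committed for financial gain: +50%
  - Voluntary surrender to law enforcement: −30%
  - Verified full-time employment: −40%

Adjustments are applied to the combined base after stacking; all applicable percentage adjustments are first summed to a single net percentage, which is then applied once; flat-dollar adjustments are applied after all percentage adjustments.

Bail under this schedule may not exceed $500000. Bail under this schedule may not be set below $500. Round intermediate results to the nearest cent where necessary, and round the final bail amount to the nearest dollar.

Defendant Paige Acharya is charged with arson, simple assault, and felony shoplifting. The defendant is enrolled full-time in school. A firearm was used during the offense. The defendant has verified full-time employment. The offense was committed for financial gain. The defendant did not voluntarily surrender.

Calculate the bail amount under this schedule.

Base amounts from the schedule: arson $102600; simple assault $2600; felony shoplifting $37000.
Stacking rule: highest base plus 40% of each additional charge. Highest is arson at $102600. Additional: $2600 × 40% = $1040; $37000 × 40% = $14800. Combined base = $102600 + $15840 = $118440.
Net percentage adjustment: +50% −40% = +10%. $118440 × 1.1 = $130284.
Firearm was used or possessed during the offense (+$24750 flat): $130284 + $24750 = $155034.
Defendant is enrolled full-time in school (−$19500 flat): $155034 − $19500 = $135534.
$135534 is within the $500000 maximum.
$135534 is at or above the $500 minimum.

$135534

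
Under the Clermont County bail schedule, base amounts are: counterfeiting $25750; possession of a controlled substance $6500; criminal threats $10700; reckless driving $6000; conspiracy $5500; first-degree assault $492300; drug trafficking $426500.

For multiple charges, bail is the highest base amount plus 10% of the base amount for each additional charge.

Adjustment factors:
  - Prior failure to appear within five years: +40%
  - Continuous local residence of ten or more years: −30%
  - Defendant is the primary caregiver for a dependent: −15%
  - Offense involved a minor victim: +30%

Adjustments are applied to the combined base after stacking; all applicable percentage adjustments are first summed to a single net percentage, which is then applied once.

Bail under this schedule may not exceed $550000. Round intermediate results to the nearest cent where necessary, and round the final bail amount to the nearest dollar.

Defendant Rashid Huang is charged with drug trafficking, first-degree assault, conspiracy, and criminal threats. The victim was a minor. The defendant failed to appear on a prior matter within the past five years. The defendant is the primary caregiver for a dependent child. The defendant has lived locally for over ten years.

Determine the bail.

Base amounts from the schedule: drug trafficking $426500; first-degree assault $492300; conspiracy $5500; criminal threats $10700.
Stacking rule: highest base plus 10% of each additional charge. Highest is first-degree assault at $492300. Additional: $426500 × 10% = $42650; $5500 × 10% = $550; $10700 × 10% = $1070. Combined base = $492300 + $44270 = $536570.
Net percentage adjustment: +40% −30% −15% +30% = +25%. $536570 × 1.25 = $670712.50.
Result $670712.50 exceeds the maximum of $550000; bail is capped at $550000.

$550000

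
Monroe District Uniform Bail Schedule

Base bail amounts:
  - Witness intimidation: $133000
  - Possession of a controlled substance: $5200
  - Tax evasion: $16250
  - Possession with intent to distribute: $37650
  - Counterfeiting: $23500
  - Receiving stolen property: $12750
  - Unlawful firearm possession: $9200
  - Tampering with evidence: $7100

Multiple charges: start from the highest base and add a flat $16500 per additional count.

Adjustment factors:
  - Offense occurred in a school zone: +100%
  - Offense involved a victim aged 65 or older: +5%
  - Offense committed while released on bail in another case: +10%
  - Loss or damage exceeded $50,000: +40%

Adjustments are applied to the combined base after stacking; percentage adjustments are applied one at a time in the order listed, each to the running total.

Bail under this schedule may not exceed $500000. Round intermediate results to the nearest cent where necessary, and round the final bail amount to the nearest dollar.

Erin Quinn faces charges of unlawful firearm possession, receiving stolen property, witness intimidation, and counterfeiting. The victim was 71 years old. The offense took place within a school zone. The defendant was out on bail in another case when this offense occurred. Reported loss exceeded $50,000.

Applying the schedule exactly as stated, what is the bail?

$500000

Base amounts from the schedule: unlawful firearm possession $9200; receiving stolen property $12750; witness intimidation $133000; counterfeiting $23500.
Stacking rule: highest base plus $16500 per additional charge. Highest is witness intimidation at $133000; 3 additional charges → +$49500. Combined base = $182500.
Offense occurred in a school zone (+100%): $182500 × 2 = $365000.
Offense involved a victim aged 65 or older (+5%): $365000 × 1.05 = $383250.
Offense committed while released on bail in another case (+10%): $383250 × 1.1 = $421575.
Loss or damage exceeded $50,000 (+40%): $421575 × 1.4 = $590205.
Result $590205 exceeds the maximum of $500000; bail is capped at $500000.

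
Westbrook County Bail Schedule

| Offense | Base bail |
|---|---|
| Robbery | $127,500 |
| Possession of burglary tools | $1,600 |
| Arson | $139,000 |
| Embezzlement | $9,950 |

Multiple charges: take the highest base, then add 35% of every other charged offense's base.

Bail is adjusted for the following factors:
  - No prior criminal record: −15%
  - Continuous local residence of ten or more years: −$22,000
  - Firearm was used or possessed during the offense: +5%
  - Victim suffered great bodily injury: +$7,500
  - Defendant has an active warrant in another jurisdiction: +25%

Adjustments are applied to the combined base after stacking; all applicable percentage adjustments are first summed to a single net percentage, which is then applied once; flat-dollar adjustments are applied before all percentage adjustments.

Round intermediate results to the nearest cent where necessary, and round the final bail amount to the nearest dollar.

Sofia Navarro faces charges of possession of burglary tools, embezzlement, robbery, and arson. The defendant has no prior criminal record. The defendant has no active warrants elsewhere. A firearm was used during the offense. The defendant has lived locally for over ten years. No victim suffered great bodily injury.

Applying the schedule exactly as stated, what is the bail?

$149,101

Base amounts from the schedule: possession of burglary tools $1,600; embezzlement $9,950; robbery $127,500; arson $139,000.
Stacking rule: highest base plus 35% of each additional charge. Highest is arson at $139,000. Additional: $1,600 × 35% = $560; $9,950 × 35% = $3,482.50; $127,500 × 35% = $44,625. Combined base = $139,000 + $48,667.50 = $187,667.50.
Continuous local residence of ten or more years (−$22,000 flat): $187,667.50 − $22,000 = $165,667.50.
Net percentage adjustment: −15% +5% = −10%. $165,667.50 × 0.9 = $149,100.75.
Rounded to the nearest dollar: $149,101.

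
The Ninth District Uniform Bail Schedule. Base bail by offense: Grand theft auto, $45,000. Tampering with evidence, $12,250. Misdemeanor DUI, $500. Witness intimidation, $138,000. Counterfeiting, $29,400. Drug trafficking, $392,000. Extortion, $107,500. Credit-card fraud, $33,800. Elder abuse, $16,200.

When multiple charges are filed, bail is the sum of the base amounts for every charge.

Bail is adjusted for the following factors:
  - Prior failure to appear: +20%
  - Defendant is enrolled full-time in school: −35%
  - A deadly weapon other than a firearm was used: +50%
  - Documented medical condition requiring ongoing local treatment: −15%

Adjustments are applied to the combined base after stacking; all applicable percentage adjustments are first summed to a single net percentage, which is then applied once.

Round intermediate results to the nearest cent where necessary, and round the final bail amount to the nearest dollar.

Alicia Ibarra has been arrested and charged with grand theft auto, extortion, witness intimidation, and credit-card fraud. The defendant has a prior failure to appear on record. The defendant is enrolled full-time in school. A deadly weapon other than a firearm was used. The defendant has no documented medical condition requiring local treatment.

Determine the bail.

Base amounts from the schedule: grand theft auto $45,000; extortion $107,500; witness intimidation $138,000; credit-card fraud $33,800.
Stacking rule: sum of all bases. $45,000 + $107,500 + $138,000 + $33,800 = $324,300.
Net percentage adjustment: +20% −35% +50% = +35%. $324,300 × 1.35 = $437,805.

$437,805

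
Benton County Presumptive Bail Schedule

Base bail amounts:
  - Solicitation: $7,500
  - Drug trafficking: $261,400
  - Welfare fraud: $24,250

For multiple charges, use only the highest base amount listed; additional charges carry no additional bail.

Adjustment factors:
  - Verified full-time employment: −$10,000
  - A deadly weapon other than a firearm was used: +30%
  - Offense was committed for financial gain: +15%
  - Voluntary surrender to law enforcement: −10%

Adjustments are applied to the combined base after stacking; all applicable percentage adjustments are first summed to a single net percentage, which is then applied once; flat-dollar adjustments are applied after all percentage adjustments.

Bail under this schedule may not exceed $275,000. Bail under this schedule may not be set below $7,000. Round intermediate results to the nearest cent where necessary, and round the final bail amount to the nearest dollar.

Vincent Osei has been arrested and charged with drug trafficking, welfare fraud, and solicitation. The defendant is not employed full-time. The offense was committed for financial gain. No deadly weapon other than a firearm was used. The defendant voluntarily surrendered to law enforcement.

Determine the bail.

Base amounts from the schedule: drug trafficking $261,400; welfare fraud $24,250; solicitation $7,500.
Stacking rule: use the highest base only. Highest is drug trafficking at $261,400. Combined base = $261,400.
Net percentage adjustment: +15% −10% = +5%. $261,400 × 1.05 = $274,470.
$274,470 is within the $275,000 maximum.
$274,470 is at or above the $7,000 minimum.

$274,470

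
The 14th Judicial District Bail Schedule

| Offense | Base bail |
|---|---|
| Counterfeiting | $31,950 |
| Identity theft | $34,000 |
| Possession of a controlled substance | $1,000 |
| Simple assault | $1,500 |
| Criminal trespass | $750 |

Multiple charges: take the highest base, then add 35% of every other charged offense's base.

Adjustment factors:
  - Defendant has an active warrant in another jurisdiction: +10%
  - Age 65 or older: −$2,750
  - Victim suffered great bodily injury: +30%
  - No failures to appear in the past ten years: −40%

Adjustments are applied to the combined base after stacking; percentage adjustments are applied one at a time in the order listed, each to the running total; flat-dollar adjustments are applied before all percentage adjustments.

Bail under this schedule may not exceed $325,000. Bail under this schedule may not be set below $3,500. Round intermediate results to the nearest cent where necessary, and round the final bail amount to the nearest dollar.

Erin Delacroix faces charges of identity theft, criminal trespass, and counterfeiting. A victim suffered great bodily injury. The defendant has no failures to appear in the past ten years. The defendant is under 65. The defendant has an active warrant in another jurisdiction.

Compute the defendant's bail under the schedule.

$38,992

Base amounts from the schedule: identity theft $34,000; criminal trespass $750; counterfeiting $31,950.
Stacking rule: highest base plus 35% of each additional charge. Highest is identity theft at $34,000. Additional: $750 × 35% = $262.50; $31,950 × 35% = $11,182.50. Combined base = $34,000 + $11,445 = $45,445.
Defendant has an active warrant in another jurisdiction (+10%): $45,445 × 1.1 = $49,989.50.
Victim suffered great bodily injury (+30%): $49,989.50 × 1.3 = $64,986.35.
No failures to appear in the past ten years (−40%): $64,986.35 × 0.6 = $38,991.81.
$38,991.81 is within the $325,000 maximum.
$38,991.81 is at or above the $3,500 minimum.
Rounded to the nearest dollar: $38,992.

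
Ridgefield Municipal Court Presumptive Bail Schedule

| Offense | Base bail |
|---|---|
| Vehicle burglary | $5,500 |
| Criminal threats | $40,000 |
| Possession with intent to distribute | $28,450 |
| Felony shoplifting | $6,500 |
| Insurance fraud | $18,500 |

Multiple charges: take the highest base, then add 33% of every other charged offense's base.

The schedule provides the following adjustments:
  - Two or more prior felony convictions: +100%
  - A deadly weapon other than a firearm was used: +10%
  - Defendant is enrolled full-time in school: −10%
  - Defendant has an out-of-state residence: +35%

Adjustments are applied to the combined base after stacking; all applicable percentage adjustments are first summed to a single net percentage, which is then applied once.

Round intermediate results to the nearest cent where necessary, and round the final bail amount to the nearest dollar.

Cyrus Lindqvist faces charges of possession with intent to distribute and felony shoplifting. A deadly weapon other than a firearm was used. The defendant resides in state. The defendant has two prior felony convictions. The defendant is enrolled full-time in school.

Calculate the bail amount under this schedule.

$61,190

Base amounts from the schedule: possession with intent to distribute $28,450; felony shoplifting $6,500.
Stacking rule: highest base plus 33% of each additional charge. Highest is possession with intent to distribute at $28,450. Additional: $6,500 × 33% = $2,145. Combined base = $28,450 + $2,145 = $30,595.
Net percentage adjustment: +100% +10% −10% = +100%. $30,595 × 2 = $61,190.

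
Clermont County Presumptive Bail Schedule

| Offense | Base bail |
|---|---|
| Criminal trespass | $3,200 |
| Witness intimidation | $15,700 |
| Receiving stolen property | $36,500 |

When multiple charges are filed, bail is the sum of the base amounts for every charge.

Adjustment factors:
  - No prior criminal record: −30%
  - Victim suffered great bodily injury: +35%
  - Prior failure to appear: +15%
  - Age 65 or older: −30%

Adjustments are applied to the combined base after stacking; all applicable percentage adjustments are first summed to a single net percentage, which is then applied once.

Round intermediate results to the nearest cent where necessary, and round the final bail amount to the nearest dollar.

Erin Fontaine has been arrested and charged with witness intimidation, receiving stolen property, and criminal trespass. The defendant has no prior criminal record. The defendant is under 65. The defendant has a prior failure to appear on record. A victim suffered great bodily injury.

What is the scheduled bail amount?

Base amounts from the schedule: witness intimidation $15,700; receiving stolen property $36,500; criminal trespass $3,200.
Stacking rule: sum of all bases. $15,700 + $36,500 + $3,200 = $55,400.
Net percentage adjustment: −30% +35% +15% = +20%. $55,400 × 1.2 = $66,480.

$66,480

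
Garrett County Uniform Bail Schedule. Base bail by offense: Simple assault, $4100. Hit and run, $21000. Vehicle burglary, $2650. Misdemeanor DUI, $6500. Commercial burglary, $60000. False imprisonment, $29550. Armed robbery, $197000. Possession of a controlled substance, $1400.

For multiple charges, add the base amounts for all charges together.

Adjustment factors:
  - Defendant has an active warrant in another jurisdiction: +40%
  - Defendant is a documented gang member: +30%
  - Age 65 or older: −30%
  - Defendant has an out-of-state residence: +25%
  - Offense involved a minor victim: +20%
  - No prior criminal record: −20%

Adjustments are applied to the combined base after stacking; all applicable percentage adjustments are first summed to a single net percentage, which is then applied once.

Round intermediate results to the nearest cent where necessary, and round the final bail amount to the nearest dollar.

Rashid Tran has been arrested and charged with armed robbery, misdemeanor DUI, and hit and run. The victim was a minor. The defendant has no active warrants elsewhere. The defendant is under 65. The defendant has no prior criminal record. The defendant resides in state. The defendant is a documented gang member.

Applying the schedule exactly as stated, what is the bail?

Base amounts from the schedule: armed robbery $197000; misdemeanor DUI $6500; hit and run $21000.
Stacking rule: sum of all bases. $197000 + $6500 + $21000 = $224500.
Net percentage adjustment: +30% +20% −20% = +30%. $224500 × 1.3 = $291850.

$291850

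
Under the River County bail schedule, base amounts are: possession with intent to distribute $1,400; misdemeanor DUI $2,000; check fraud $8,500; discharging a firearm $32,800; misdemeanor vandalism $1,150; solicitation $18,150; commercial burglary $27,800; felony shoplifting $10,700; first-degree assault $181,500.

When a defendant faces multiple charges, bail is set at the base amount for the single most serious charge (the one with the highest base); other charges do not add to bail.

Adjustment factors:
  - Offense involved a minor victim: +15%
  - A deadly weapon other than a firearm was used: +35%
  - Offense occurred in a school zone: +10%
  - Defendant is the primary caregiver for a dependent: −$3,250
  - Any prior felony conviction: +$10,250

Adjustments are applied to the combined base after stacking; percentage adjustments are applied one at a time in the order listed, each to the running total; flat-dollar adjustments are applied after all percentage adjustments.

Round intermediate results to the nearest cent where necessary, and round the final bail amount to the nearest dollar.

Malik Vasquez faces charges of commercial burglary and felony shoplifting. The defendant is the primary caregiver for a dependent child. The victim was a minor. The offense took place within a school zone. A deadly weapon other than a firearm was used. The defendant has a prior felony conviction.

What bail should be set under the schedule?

Base amounts from the schedule: commercial burglary $27,800; felony shoplifting $10,700.
Stacking rule: use the highest base only. Highest is commercial burglary at $27,800. Combined base = $27,800.
Offense involved a minor victim (+15%): $27,800 × 1.15 = $31,970.
A deadly weapon other than a firearm was used (+35%): $31,970 × 1.35 = $43,159.50.
Offense occurred in a school zone (+10%): $43,159.50 × 1.1 = $47,475.45.
Defendant is the primary caregiver for a dependent (−$3,250 flat): $47,475.45 − $3,250 = $44,225.45.
Any prior felony conviction (+$10,250 flat): $44,225.45 + $10,250 = $54,475.45.
Rounded to the nearest dollar: $54,475.

$54,475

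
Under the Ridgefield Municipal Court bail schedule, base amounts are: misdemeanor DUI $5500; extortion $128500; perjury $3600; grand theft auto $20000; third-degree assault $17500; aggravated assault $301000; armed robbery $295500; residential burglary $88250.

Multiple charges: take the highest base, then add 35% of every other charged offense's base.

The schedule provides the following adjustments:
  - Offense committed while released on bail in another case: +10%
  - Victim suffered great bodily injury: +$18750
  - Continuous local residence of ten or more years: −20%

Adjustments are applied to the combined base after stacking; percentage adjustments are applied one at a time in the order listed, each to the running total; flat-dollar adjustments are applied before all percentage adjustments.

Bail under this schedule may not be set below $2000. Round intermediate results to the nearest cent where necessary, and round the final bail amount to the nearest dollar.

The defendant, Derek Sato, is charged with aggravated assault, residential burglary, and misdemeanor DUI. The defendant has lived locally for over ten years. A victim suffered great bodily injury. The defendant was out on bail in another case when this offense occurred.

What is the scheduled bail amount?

Base amounts from the schedule: aggravated assault $301000; residential burglary $88250; misdemeanor DUI $5500.
Stacking rule: highest base plus 35% of each additional charge. Highest is aggravated assault at $301000. Additional: $88250 × 35% = $30887.50; $5500 × 35% = $1925. Combined base = $301000 + $32812.50 = $333812.50.
Victim suffered great bodily injury (+$18750 flat): $333812.50 + $18750 = $352562.50.
Offense committed while released on bail in another case (+10%): $352562.50 × 1.1 = $387818.75.
Continuous local residence of ten or more years (−20%): $387818.75 × 0.8 = $310255.
$310255 is at or above the $2000 minimum.

$310255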